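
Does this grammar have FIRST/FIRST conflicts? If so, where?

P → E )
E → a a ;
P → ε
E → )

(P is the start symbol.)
FIRST sets of the non-terminals at (or reachable through a nullable prefix from) the front of some alternative:
  FIRST(E) = { ')', 'a' }

Productions for P:
  P → E ): FIRST = { ')', 'a' }
  P → ε: FIRST = { ε }
Productions for E:
  E → a a ;: FIRST = { 'a' }
  E → ): FIRST = { ')' }

All alternatives of each non-terminal have pairwise disjoint FIRST sets.

Answer: No FIRST/FIRST conflicts.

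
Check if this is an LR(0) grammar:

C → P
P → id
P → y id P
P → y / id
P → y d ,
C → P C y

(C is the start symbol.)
A grammar is LR(0) if no state in the canonical LR(0) collection has:
  - both a shift item (dot before a terminal) and a complete item (shift-reduce conflict), or
  - two or more complete items (reduce-reduce conflict; the accept item [C' → C .] counts as a complete item here).

Augment with C' → C and build the canonical LR(0) collection (I0 = CLOSURE({[C' → . C]}), then GOTO on every symbol after a dot until no new states appear). It has 13 states:
  I0: { [C → . P C y], [C → . P], [C' → . C], [P → . id], [P → . y / id], [P → . y d ,], [P → . y id P] }  — shift
  I1: { [C' → C .] }  — accept
  I2: { [C → . P C y], [C → . P], [C → P . C y], [C → P .], [P → . id], [P → . y / id], [P → . y d ,], [P → . y id P] }  — shift, reduce
  I3: { [P → id .] }  — reduce
  I4: { [P → y . / id], [P → y . d ,], [P → y . id P] }  — shift
  I5: { [P → y / . id] }  — shift
  I6: { [P → y d . ,] }  — shift
  I7: { [P → . id], [P → . y / id], [P → . y d ,], [P → . y id P], [P → y id . P] }  — shift
  I8: { [P → y id P .] }  — reduce
  I9: { [P → y d , .] }  — reduce
  I10: { [P → y / id .] }  — reduce
  I11: { [C → P C . y] }  — shift
  I12: { [C → P C y .] }  — reduce

Conflict in state I2:
  Shift-reduce conflict between [C → P .] and [P → . id]
So the grammar is NOT LR(0).

Answer: No. Shift-reduce conflict between [C → P .] and [P → . id]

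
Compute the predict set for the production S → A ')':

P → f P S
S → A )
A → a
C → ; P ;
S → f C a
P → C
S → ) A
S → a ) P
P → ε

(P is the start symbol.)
{ 'a' }

PREDICT(S → A ')') = (FIRST(RHS) \ {ε}) ∪ (FOLLOW(S) if ε ∈ FIRST(RHS), i.e. RHS ⇒* ε)
FIRST(A) = { 'a' }
FIRST(A ')') = { 'a' }
ε ∉ FIRST(A ')'), so FOLLOW(S) is not added.
PREDICT(S → A ')') = { 'a' }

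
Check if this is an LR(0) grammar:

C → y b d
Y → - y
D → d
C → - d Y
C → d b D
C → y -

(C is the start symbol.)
A grammar is LR(0) if no state in the canonical LR(0) collection has:
  - both a shift item (dot before a terminal) and a complete item (shift-reduce conflict), or
  - two or more complete items (reduce-reduce conflict; the accept item [C' → C .] counts as a complete item here).

Augment with C' → C and build the canonical LR(0) collection (I0 = CLOSURE({[C' → . C]}), then GOTO on every symbol after a dot until no new states appear). It has 15 states:
  I0: { [C → . - d Y], [C → . d b D], [C → . y -], [C → . y b d], [C' → . C] }  — shift
  I1: { [C → - . d Y] }  — shift
  I2: { [C' → C .] }  — accept
  I3: { [C → d . b D] }  — shift
  I4: { [C → y . -], [C → y . b d] }  — shift
  I5: { [C → y - .] }  — reduce
  I6: { [C → y b . d] }  — shift
  I7: { [C → y b d .] }  — reduce
  I8: { [C → d b . D], [D → . d] }  — shift
  I9: { [C → d b D .] }  — reduce
  I10: { [D → d .] }  — reduce
  I11: { [C → - d . Y], [Y → . - y] }  — shift
  I12: { [Y → - . y] }  — shift
  I13: { [C → - d Y .] }  — reduce
  I14: { [Y → - y .] }  — reduce

Every state is either a pure shift/goto state or contains exactly one complete item and nothing to shift — no conflicts. The grammar is LR(0).

Answer: Yes, the grammar is LR(0)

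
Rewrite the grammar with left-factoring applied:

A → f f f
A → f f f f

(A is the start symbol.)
A → f f f A'
A' → ε
A' → f

Left-factoring transforms A → αβ₁ | αβ₂ into A → αA' and A' → β₁ | β₂
(α is the longest common prefix among the alternatives). Repeat until
no nonterminal has two alternatives with a common prefix.

Round 1: A has alternatives sharing prefix 'f f f'. Introduce A': A → f f f A'
  Add: A' → ε
  Add: A' → f

No remaining common prefixes — done.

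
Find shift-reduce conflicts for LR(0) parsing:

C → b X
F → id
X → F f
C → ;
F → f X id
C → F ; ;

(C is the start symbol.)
No shift-reduce conflicts

A shift-reduce conflict occurs when an LR(0) state has both:
  - a complete (reduce) item [A → α .] (dot at the end), and
  - a shift item [B → β . c γ] (dot before a terminal).

Augment with C' → C and build the canonical LR(0) collection (I0 = CLOSURE({[C' → . C]}), then GOTO on every symbol after a dot until no new states appear). It has 14 states:
  I0: { [C → . ;], [C → . F ; ;], [C → . b X], [C' → . C], [F → . f X id], [F → . id] }  — shift
  I1: { [C → ; .] }  — reduce
  I2: { [C' → C .] }  — accept
  I3: { [C → F . ; ;] }  — shift
  I4: { [C → b . X], [F → . f X id], [F → . id], [X → . F f] }  — shift
  I5: { [F → . f X id], [F → . id], [F → f . X id], [X → . F f] }  — shift
  I6: { [F → id .] }  — reduce
  I7: { [X → F . f] }  — shift
  I8: { [F → f X . id] }  — shift
  I9: { [F → f X id .] }  — reduce
  I10: { [X → F f .] }  — reduce
  I11: { [C → b X .] }  — reduce
  I12: { [C → F ; . ;] }  — shift
  I13: { [C → F ; ; .] }  — reduce

No state contains both a complete item and a shift item.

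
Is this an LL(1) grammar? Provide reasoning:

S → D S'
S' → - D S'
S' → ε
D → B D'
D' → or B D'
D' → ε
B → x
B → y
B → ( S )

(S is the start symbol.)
A grammar is LL(1) if for each non-terminal N with multiple productions, the predict sets of those productions are pairwise disjoint, where PREDICT(N → α) = (FIRST(α) \ {ε}) ∪ (FOLLOW(N) if α ⇒* ε).

Relevant sets:
  FOLLOW(S') = { $, ')' }
  FOLLOW(D') = { $, ')', '-' }

For S':
  PREDICT(S' → '-' D S') = { '-' }
  PREDICT(S' → ε) = { $, ')' }
For D':
  PREDICT(D' → or B D') = { 'or' }
  PREDICT(D' → ε) = { $, ')', '-' }
For B:
  PREDICT(B → x) = { 'x' }
  PREDICT(B → y) = { 'y' }
  PREDICT(B → '(' S ')') = { '(' }
S, D have a single production, so nothing to check there.

All predict sets are disjoint. The grammar IS LL(1).

Answer: Yes, the grammar is LL(1).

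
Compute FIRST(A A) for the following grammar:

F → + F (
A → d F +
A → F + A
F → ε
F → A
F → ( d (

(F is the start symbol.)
FIRST sets of the non-terminals involved (from the grammar, by fixed-point iteration):
  FIRST(A) = { '(', '+', 'd' }

To compute FIRST(A A), process the symbols left to right:
Symbol A is a non-terminal. Add FIRST(A) \ {ε} = { '(', '+', 'd' }
A is not nullable (ε ∉ FIRST(A)), so stop here.
FIRST(A A) = { '(', '+', 'd' }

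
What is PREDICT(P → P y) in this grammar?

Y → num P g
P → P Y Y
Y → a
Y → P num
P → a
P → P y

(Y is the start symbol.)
PREDICT(P → P y) = (FIRST(RHS) \ {ε}) ∪ (FOLLOW(P) if ε ∈ FIRST(RHS), i.e. RHS ⇒* ε)
FIRST(P) = { 'a' }
FIRST(P y) = { 'a' }
ε ∉ FIRST(P y), so FOLLOW(P) is not added.
PREDICT(P → P y) = { 'a' }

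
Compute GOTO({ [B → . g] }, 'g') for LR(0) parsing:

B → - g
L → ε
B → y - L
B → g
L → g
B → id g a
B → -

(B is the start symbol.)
GOTO(I, 'g') = CLOSURE({ [A → αX.β] : [A → α.Xβ] ∈ I, X = 'g' })

Items with dot before 'g', with the dot advanced:
  [B → . g] → [B → g .]
Closure adds nothing (no advanced item has the dot before a non-terminal).

GOTO = { [B → g .] }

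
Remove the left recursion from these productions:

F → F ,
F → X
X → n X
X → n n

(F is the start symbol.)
F is directly left-recursive. The standard transformation for
  A → A α₁ | ... | A α_m | β₁ | ... | β_n
is
  A  → β₁ A' | ... | β_n A'
  A' → α₁ A' | ... | α_m A' | ε

F → X becomes F → X F'
F → F , becomes F' → , F'
Add F' → ε

Productions for other non-terminals are unchanged:
  X → n X
  X → n n

Resulting grammar:
F → X F'
F' → , F'
F' → ε
X → n X
X → n n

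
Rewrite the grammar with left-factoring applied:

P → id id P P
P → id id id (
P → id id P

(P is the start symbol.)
Left-factoring transforms A → αβ₁ | αβ₂ into A → αA' and A' → β₁ | β₂
(α is the longest common prefix among the alternatives). Repeat until
no nonterminal has two alternatives with a common prefix.

Round 1: P has alternatives sharing prefix 'id id'. Introduce P': P → id id P'
  Add: P' → P P
  Add: P' → id (
  Add: P' → P

Round 2: P' has alternatives sharing prefix 'P'. Introduce P'': P' → P P''
  Add: P'' → P
  Add: P'' → ε

No remaining common prefixes — done.

Resulting grammar:
P → id id P'
P' → P P''
P'' → P
P'' → ε
P' → id (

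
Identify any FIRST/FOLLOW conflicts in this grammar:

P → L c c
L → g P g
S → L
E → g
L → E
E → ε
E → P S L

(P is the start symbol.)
Yes. L → g P g with FOLLOW(L) on { 'g' }; E → g with FOLLOW(E) on { 'g' }; E → P S L with FOLLOW(E) on { 'c', 'g' }

A FIRST/FOLLOW conflict occurs when a non-terminal N has a nullable alternative N → β (β ⇒* ε) and another alternative N → α with FIRST(α) ∩ FOLLOW(N) ≠ ∅: on such a lookahead the parser cannot decide between expanding α and letting N vanish via β.

Nullable non-terminals: E, L, S.
FIRST sets used below: FIRST(P) = { 'c', 'g' }, FIRST(E) = { 'c', 'g', ε }

E: nullable alternative(s) E → ε; FOLLOW(E) = { 'c', 'g' }
  E → g: FIRST \ {ε} = { 'g' } — overlaps FOLLOW(E) on { 'g' }: CONFLICT
  E → ε: FIRST \ {ε} = { } — this is the only nullable alternative, skip
  E → P S L: FIRST \ {ε} = { 'c', 'g' } — overlaps FOLLOW(E) on { 'c', 'g' }: CONFLICT

L: nullable alternative(s) L → E; FOLLOW(L) = { 'c', 'g' }
  L → g P g: FIRST \ {ε} = { 'g' } — overlaps FOLLOW(L) on { 'g' }: CONFLICT
  L → E: FIRST \ {ε} = { 'c', 'g' } — this is the only nullable alternative, skip
S has a nullable alternative but only one production, so nothing to check.

P has no nullable alternative, so no FIRST/FOLLOW check is needed there.

So the grammar has 3 FIRST/FOLLOW conflicts (marked CONFLICT above).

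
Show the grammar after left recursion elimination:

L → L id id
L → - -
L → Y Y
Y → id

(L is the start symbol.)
L → - - L'
L → Y Y L'
L' → id id L'
L' → ε
Y → id

L is directly left-recursive. The standard transformation for
  A → A α₁ | ... | A α_m | β₁ | ... | β_n
is
  A  → β₁ A' | ... | β_n A'
  A' → α₁ A' | ... | α_m A' | ε

L → - - becomes L → - - L'
L → Y Y becomes L → Y Y L'
L → L id id becomes L' → id id L'
Add L' → ε

Productions for other non-terminals are unchanged:
  Y → id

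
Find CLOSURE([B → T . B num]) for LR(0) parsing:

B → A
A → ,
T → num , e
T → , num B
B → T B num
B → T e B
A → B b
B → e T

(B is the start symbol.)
{ [A → . ,], [A → . B b], [B → . A], [B → . T B num], [B → . T e B], [B → . e T], [B → T . B num], [T → . , num B], [T → . num , e] }

Start with: [B → T . B num]
  [B → T . B num] has the dot before B: add [B → . A], [B → . T B num], [B → . T e B], [B → . e T]
  [B → . A] has the dot before A: add [A → . ,], [A → . B b]
  [B → . T B num] has the dot before T: add [T → . num , e], [T → . , num B]
No further items can be added.

CLOSURE = { [A → . ,], [A → . B b], [B → . A], [B → . T B num], [B → . T e B], [B → . e T], [B → T . B num], [T → . , num B], [T → . num , e] }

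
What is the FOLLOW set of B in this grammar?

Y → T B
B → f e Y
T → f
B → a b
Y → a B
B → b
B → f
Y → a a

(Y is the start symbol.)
In Y → T B: B is at the end, add FOLLOW(Y)
In Y → a B: B is at the end, add FOLLOW(Y)

The FOLLOW sets referred to above (computed the same way, to a fixed point):
  FOLLOW(Y) = { $ }

Taking the union: FOLLOW(B) = { $ }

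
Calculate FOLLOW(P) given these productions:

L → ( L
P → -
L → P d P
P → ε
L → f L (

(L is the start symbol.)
To compute FOLLOW(P), find every occurrence of P on a right-hand side N → α P β: add FIRST(β) \ {ε}, and if β is empty or nullable also add FOLLOW(N). Iterate to a fixed point.

In L → P d P: P is followed by d P, add FIRST(d P) \ {ε} = { 'd' }
In L → P d P: P is at the end, add FOLLOW(L)

The FOLLOW sets referred to above (computed the same way, to a fixed point):
  FOLLOW(L) = { $, '(' }

Taking the union: FOLLOW(P) = { $, '(', 'd' }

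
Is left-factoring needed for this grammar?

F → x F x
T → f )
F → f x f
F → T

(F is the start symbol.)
Left-factoring is needed when two productions for the same non-terminal
share a common prefix on the right-hand side.

Productions for F:
  F → x F x
  F → f x f
  F → T

No common prefixes found.

Answer: No, left-factoring is not needed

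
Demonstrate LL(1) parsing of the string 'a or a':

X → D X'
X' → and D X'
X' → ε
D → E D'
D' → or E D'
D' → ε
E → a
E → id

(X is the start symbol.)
Stack is shown with the top on the left.

Stack         Input     Action
------------------------------
X $           a or a $  output X → D X'
D X' $        a or a $  output D → E D'
E D' X' $     a or a $  output E → a
a D' X' $     a or a $  match 'a'
D' X' $       or a $    output D' → or E D'
or E D' X' $  or a $    match 'or'
E D' X' $     a $       output E → a
a D' X' $     a $       match 'a'
D' X' $       $         output D' → ε
X' $          $         output X' → ε
$             $         accept

The string is accepted.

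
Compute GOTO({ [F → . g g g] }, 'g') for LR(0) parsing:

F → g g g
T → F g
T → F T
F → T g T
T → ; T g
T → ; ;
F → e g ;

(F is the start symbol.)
{ [F → g . g g] }

GOTO(I, 'g') = CLOSURE({ [A → αX.β] : [A → α.Xβ] ∈ I, X = 'g' })

Items with dot before 'g', with the dot advanced:
  [F → . g g g] → [F → g . g g]
Closure adds nothing (no advanced item has the dot before a non-terminal).

GOTO = { [F → g . g g] }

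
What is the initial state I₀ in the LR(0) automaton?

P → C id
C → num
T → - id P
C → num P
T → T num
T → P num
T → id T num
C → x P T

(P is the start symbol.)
First, augment the grammar with P' → P
I₀ = CLOSURE({ [P' → . P] }):
  [P' → . P] has the dot before P: add [P → . C id]
  [P → . C id] has the dot before C: add [C → . num], [C → . num P], [C → . x P T]
No further items can be added.

I₀ = { [C → . num P], [C → . num], [C → . x P T], [P → . C id], [P' → . P] }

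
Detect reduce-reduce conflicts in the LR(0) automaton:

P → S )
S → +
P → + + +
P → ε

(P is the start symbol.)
Augment with P' → P and build the canonical LR(0) collection (I0 = CLOSURE({[P' → . P]}), then GOTO on every symbol after a dot until no new states appear). It has 7 states:
  I0: { [P → . + + +], [P → . S )], [P → .], [P' → . P], [S → . +] }  — shift, reduce
  I1: { [P → + . + +], [S → + .] }  — shift, reduce
  I2: { [P' → P .] }  — accept
  I3: { [P → S . )] }  — shift
  I4: { [P → S ) .] }  — reduce
  I5: { [P → + + . +] }  — shift
  I6: { [P → + + + .] }  — reduce

No state contains more than one complete item.

Answer: No reduce-reduce conflicts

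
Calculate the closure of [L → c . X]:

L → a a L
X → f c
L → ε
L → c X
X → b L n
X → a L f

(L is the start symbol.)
{ [L → c . X], [X → . a L f], [X → . b L n], [X → . f c] }

Start with: [L → c . X]
  [L → c . X] has the dot before X: add [X → . f c], [X → . b L n], [X → . a L f]
No further items can be added.

CLOSURE = { [L → c . X], [X → . a L f], [X → . b L n], [X → . f c] }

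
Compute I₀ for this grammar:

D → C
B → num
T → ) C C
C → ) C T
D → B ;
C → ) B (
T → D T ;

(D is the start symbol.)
{ [B → . num], [C → . ) B (], [C → . ) C T], [D → . B ;], [D → . C], [D' → . D] }

First, augment the grammar with D' → D
I₀ = CLOSURE({ [D' → . D] }):
  [D' → . D] has the dot before D: add [D → . C], [D → . B ;]
  [D → . C] has the dot before C: add [C → . ) C T], [C → . ) B (]
  [D → . B ;] has the dot before B: add [B → . num]
No further items can be added.

I₀ = { [B → . num], [C → . ) B (], [C → . ) C T], [D → . B ;], [D → . C], [D' → . D] }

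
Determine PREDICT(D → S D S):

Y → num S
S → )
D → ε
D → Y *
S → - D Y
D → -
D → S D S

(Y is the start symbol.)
{ ')', '-' }

PREDICT(D → S D S) = (FIRST(RHS) \ {ε}) ∪ (FOLLOW(D) if ε ∈ FIRST(RHS), i.e. RHS ⇒* ε)
FIRST(S) = { ')', '-' }
FIRST(S D S) = { ')', '-' }
ε ∉ FIRST(S D S), so FOLLOW(D) is not added.
PREDICT(D → S D S) = { ')', '-' }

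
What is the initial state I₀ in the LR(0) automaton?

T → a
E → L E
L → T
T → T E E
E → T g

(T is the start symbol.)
{ [T → . T E E], [T → . a], [T' → . T] }

First, augment the grammar with T' → T
I₀ = CLOSURE({ [T' → . T] }):
  [T' → . T] has the dot before T: add [T → . a], [T → . T E E]
No further items can be added.

I₀ = { [T → . T E E], [T → . a], [T' → . T] }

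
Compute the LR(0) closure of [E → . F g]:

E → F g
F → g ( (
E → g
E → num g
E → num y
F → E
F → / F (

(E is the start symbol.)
{ [E → . F g], [E → . g], [E → . num g], [E → . num y], [F → . / F (], [F → . E], [F → . g ( (] }

To compute CLOSURE, for each item [A → α.Bβ] where B is a non-terminal, add [B → .γ] for all productions B → γ; repeat for the newly added items until nothing changes.

Start with: [E → . F g]
  [E → . F g] has the dot before F: add [F → . g ( (], [F → . E], [F → . / F (]
  [F → . E] has the dot before E: add [E → . g], [E → . num g], [E → . num y]
No further items can be added.

CLOSURE = { [E → . F g], [E → . g], [E → . num g], [E → . num y], [F → . / F (], [F → . E], [F → . g ( (] }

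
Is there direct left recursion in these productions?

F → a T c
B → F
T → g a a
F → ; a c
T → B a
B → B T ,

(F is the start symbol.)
Yes, B is left-recursive

F → a T c: starts with a
B → F: starts with F
T → g a a: starts with g
F → ; a c: starts with ';'
T → B a: starts with B
B → B T ,: LEFT RECURSIVE (starts with B)

The grammar has direct left recursion on: B.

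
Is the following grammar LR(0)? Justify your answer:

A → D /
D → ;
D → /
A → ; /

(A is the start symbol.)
A grammar is LR(0) if no state in the canonical LR(0) collection has:
  - both a shift item (dot before a terminal) and a complete item (shift-reduce conflict), or
  - two or more complete items (reduce-reduce conflict; the accept item [A' → A .] counts as a complete item here).

Augment with A' → A and build the canonical LR(0) collection (I0 = CLOSURE({[A' → . A]}), then GOTO on every symbol after a dot until no new states appear). It has 7 states:
  I0: { [A → . ; /], [A → . D /], [A' → . A], [D → . /], [D → . ;] }  — shift
  I1: { [D → / .] }  — reduce
  I2: { [A → ; . /], [D → ; .] }  — shift, reduce
  I3: { [A' → A .] }  — accept
  I4: { [A → D . /] }  — shift
  I5: { [A → D / .] }  — reduce
  I6: { [A → ; / .] }  — reduce

Conflict in state I2:
  Shift-reduce conflict between [D → ; .] and [A → ; . /]
So the grammar is NOT LR(0).

Answer: No. Shift-reduce conflict between [D → ; .] and [A → ; . /]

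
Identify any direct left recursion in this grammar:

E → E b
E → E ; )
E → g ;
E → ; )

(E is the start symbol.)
Yes, E is left-recursive

E → E b: LEFT RECURSIVE (starts with E)
E → E ; ): LEFT RECURSIVE (starts with E)
E → g ;: starts with g
E → ; ): starts with ';'

The grammar has direct left recursion on: E.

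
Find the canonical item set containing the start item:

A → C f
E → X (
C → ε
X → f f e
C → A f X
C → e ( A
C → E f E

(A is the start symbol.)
{ [A → . C f], [A' → . A], [C → . A f X], [C → . E f E], [C → . e ( A], [C → .], [E → . X (], [X → . f f e] }

First, augment the grammar with A' → A
I₀ = CLOSURE({ [A' → . A] }):
  [A' → . A] has the dot before A: add [A → . C f]
  [A → . C f] has the dot before C: add [C → .], [C → . A f X], [C → . e ( A], [C → . E f E]
  [C → . E f E] has the dot before E: add [E → . X (]
  [E → . X (] has the dot before X: add [X → . f f e]
No further items can be added.

I₀ = { [A → . C f], [A' → . A], [C → . A f X], [C → . E f E], [C → . e ( A], [C → .], [E → . X (], [X → . f f e] }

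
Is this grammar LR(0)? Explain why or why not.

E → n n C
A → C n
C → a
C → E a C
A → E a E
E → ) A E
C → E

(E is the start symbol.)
A grammar is LR(0) if no state in the canonical LR(0) collection has:
  - both a shift item (dot before a terminal) and a complete item (shift-reduce conflict), or
  - two or more complete items (reduce-reduce conflict; the accept item [E' → E .] counts as a complete item here).

Augment with E' → E and build the canonical LR(0) collection (I0 = CLOSURE({[E' → . E]}), then GOTO on every symbol after a dot until no new states appear). It has 17 states:
  I0: { [E → . ) A E], [E → . n n C], [E' → . E] }  — shift
  I1: { [A → . C n], [A → . E a E], [C → . E a C], [C → . E], [C → . a], [E → ) . A E], [E → . ) A E], [E → . n n C] }  — shift
  I2: { [E' → E .] }  — accept
  I3: { [E → n . n C] }  — shift
  I4: { [C → . E a C], [C → . E], [C → . a], [E → . ) A E], [E → . n n C], [E → n n . C] }  — shift
  I5: { [E → n n C .] }  — reduce
  I6: { [C → E . a C], [C → E .] }  — shift, reduce
  I7: { [C → a .] }  — reduce
  I8: { [C → . E a C], [C → . E], [C → . a], [C → E a . C], [E → . ) A E], [E → . n n C] }  — shift
  I9: { [C → E a C .] }  — reduce
  I10: { [E → ) A . E], [E → . ) A E], [E → . n n C] }  — shift
  I11: { [A → C . n] }  — shift
  I12: { [A → E . a E], [C → E . a C], [C → E .] }  — shift, reduce
  I13: { [A → E a . E], [C → . E a C], [C → . E], [C → . a], [C → E a . C], [E → . ) A E], [E → . n n C] }  — shift
  I14: { [A → E a E .], [C → E . a C], [C → E .] }  — shift, 2 reduces
  I15: { [A → C n .] }  — reduce
  I16: { [E → ) A E .] }  — reduce

Conflict in state I6:
  Shift-reduce conflict between [C → E .] and [C → E . a C]
So the grammar is NOT LR(0).

Answer: No. Shift-reduce conflict between [C → E .] and [C → E . a C]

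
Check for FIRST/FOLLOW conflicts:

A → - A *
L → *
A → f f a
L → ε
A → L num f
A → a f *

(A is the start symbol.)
A FIRST/FOLLOW conflict occurs when a non-terminal N has a nullable alternative N → β (β ⇒* ε) and another alternative N → α with FIRST(α) ∩ FOLLOW(N) ≠ ∅: on such a lookahead the parser cannot decide between expanding α and letting N vanish via β.

Nullable non-terminals: L.

L: nullable alternative(s) L → ε; FOLLOW(L) = { 'num' }
  L → *: FIRST \ {ε} = { '*' } — disjoint from FOLLOW(L)
  L → ε: FIRST \ {ε} = { } — this is the only nullable alternative, skip

A has no nullable alternative, so no FIRST/FOLLOW check is needed there.

No FIRST/FOLLOW conflicts found.

Answer: No FIRST/FOLLOW conflicts.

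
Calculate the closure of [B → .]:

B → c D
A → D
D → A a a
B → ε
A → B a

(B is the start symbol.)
Start with: [B → .]
The dot is at the end, so nothing is added.

CLOSURE = { [B → .] }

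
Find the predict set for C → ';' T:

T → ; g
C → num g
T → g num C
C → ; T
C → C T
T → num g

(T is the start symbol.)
PREDICT(C → ';' T) = (FIRST(RHS) \ {ε}) ∪ (FOLLOW(C) if ε ∈ FIRST(RHS), i.e. RHS ⇒* ε)
FIRST(';' T) = { ';' }
ε ∉ FIRST(';' T), so FOLLOW(C) is not added.
PREDICT(C → ';' T) = { ';' }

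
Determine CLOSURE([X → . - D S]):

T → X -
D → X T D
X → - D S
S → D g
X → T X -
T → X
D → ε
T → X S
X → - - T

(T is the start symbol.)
To compute CLOSURE, for each item [A → α.Bβ] where B is a non-terminal, add [B → .γ] for all productions B → γ; repeat for the newly added items until nothing changes.

Start with: [X → . - D S]
The dot precedes the terminal '-', so nothing is added.

CLOSURE = { [X → . - D S] }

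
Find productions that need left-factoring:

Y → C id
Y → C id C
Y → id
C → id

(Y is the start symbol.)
Yes, Y has productions with common prefix 'C id'

Left-factoring is needed when two productions for the same non-terminal
share a common prefix on the right-hand side.

Productions for Y:
  Y → C id
  Y → C id C
  Y → id

Found common prefix 'C id' in productions for Y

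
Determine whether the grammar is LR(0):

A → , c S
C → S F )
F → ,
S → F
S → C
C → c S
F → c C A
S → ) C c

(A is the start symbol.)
No. Shift-reduce conflict between [A → , c S .] and [F → . ,]

Augment with A' → A and build the canonical LR(0) collection (I0 = CLOSURE({[A' → . A]}), then GOTO on every symbol after a dot until no new states appear). It has 19 states:
  I0: { [A → . , c S], [A' → . A] }  — shift
  I1: { [A → , . c S] }  — shift
  I2: { [A' → A .] }  — accept
  I3: { [A → , c . S], [C → . S F )], [C → . c S], [F → . ,], [F → . c C A], [S → . ) C c], [S → . C], [S → . F] }  — shift
  I4: { [C → . S F )], [C → . c S], [F → . ,], [F → . c C A], [S → ) . C c], [S → . ) C c], [S → . C], [S → . F] }  — shift
  I5: { [F → , .] }  — reduce
  I6: { [S → C .] }  — reduce
  I7: { [S → F .] }  — reduce
  I8: { [A → , c S .], [C → S . F )], [F → . ,], [F → . c C A] }  — shift, reduce
  I9: { [C → . S F )], [C → . c S], [C → c . S], [F → . ,], [F → . c C A], [F → c . C A], [S → . ) C c], [S → . C], [S → . F] }  — shift
  I10: { [A → . , c S], [F → c C . A], [S → C .] }  — shift, reduce
  I11: { [C → S . F )], [C → c S .], [F → . ,], [F → . c C A] }  — shift, reduce
  I12: { [C → S F . )] }  — shift
  I13: { [C → . S F )], [C → . c S], [F → . ,], [F → . c C A], [F → c . C A], [S → . ) C c], [S → . C], [S → . F] }  — shift
  I14: { [C → S . F )], [F → . ,], [F → . c C A] }  — shift
  I15: { [C → S F ) .] }  — reduce
  I16: { [F → c C A .] }  — reduce
  I17: { [S → ) C . c], [S → C .] }  — shift, reduce
  I18: { [S → ) C c .] }  — reduce

Conflict in state I8:
  Shift-reduce conflict between [A → , c S .] and [F → . ,]
So the grammar is NOT LR(0).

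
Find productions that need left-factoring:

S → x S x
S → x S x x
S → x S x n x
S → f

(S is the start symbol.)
Left-factoring is needed when two productions for the same non-terminal
share a common prefix on the right-hand side.

Productions for S:
  S → x S x
  S → x S x x
  S → x S x n x
  S → f

Found common prefix 'x S x' in productions for S

Answer: Yes, S has productions with common prefix 'x S x'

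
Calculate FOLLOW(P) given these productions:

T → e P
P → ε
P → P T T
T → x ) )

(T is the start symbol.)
To compute FOLLOW(P), find every occurrence of P on a right-hand side N → α P β: add FIRST(β) \ {ε}, and if β is empty or nullable also add FOLLOW(N). Iterate to a fixed point.

In T → e P: P is at the end, add FOLLOW(T)
In P → P T T: P is followed by T T, add FIRST(T T) \ {ε} = { 'e', 'x' }

The FOLLOW sets referred to above (computed the same way, to a fixed point):
  FOLLOW(T) = { $, 'e', 'x' }

Taking the union: FOLLOW(P) = { $, 'e', 'x' }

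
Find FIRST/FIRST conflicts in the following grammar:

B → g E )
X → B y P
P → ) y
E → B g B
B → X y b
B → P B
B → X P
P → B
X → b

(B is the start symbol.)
FIRST sets of the non-terminals at (or reachable through a nullable prefix from) the front of some alternative:
  FIRST(X) = { ')', 'b', 'g' }
  FIRST(P) = { ')', 'b', 'g' }
  FIRST(B) = { ')', 'b', 'g' }

Productions for B:
  B → g E ): FIRST = { 'g' }
  B → X y b: FIRST = { ')', 'b', 'g' }
  B → P B: FIRST = { ')', 'b', 'g' }
  B → X P: FIRST = { ')', 'b', 'g' }
Productions for X:
  X → B y P: FIRST = { ')', 'b', 'g' }
  X → b: FIRST = { 'b' }
Productions for P:
  P → ) y: FIRST = { ')' }
  P → B: FIRST = { ')', 'b', 'g' }
E has only one production, so no FIRST/FIRST conflict is possible there.

Conflict for B: B → g E ) and B → X y b
  Overlap: { 'g' }
Conflict for B: B → g E ) and B → P B
  Overlap: { 'g' }
Conflict for B: B → g E ) and B → X P
  Overlap: { 'g' }
Conflict for B: B → X y b and B → P B
  Overlap: { ')', 'b', 'g' }
Conflict for B: B → X y b and B → X P
  Overlap: { ')', 'b', 'g' }
Conflict for B: B → P B and B → X P
  Overlap: { ')', 'b', 'g' }
Conflict for X: X → B y P and X → b
  Overlap: { 'b' }
Conflict for P: P → ) y and P → B
  Overlap: { ')' }

Answer: Yes. B → g E ')' / B → X y b on { 'g' }; B → g E ')' / B → P B on { 'g' }; B → g E ')' / B → X P on { 'g' }; B → X y b / B → P B on { ')', 'b', 'g' }; B → X y b / B → X P on { ')', 'b', 'g' }; B → P B / B → X P on { ')', 'b', 'g' }; X → B y P / X → b on { 'b' }; P → ')' y / P → B on { ')' }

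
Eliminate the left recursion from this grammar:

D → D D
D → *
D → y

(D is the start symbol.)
D is directly left-recursive. The standard transformation for
  A → A α₁ | ... | A α_m | β₁ | ... | β_n
is
  A  → β₁ A' | ... | β_n A'
  A' → α₁ A' | ... | α_m A' | ε

D → * becomes D → * D'
D → y becomes D → y D'
D → D D becomes D' → D D'
Add D' → ε

Resulting grammar:
D → * D'
D → y D'
D' → D D'
D' → ε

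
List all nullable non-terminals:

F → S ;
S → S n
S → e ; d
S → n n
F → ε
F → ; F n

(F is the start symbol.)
{ 'F' }

ε-productions: F → ε
So F is immediately nullable.
No further non-terminal can be added: every production for the remaining non-terminals contains a terminal or a non-nullable non-terminal.
Nullable = { 'F' }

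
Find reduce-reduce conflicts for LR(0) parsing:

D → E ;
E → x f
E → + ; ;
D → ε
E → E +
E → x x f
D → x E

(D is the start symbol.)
Yes — I8: [E → x f .] vs [E → x x f .]

A reduce-reduce conflict occurs when an LR(0) state has two complete items [A → α .] and [B → β .] — both call for a reduction, and with no lookahead the parser cannot choose between them.

Augment with D' → D and build the canonical LR(0) collection (I0 = CLOSURE({[D' → . D]}), then GOTO on every symbol after a dot until no new states appear). It has 15 states:
  I0: { [D → . E ;], [D → . x E], [D → .], [D' → . D], [E → . + ; ;], [E → . E +], [E → . x f], [E → . x x f] }  — shift, reduce
  I1: { [E → + . ; ;] }  — shift
  I2: { [D' → D .] }  — accept
  I3: { [D → E . ;], [E → E . +] }  — shift
  I4: { [D → x . E], [E → . + ; ;], [E → . E +], [E → . x f], [E → . x x f], [E → x . f], [E → x . x f] }  — shift
  I5: { [D → x E .], [E → E . +] }  — shift, reduce
  I6: { [E → x f .] }  — reduce
  I7: { [E → x . f], [E → x . x f], [E → x x . f] }  — shift
  I8: { [E → x f .], [E → x x f .] }  — 2 reduces
  I9: { [E → x x . f] }  — shift
  I10: { [E → x x f .] }  — reduce
  I11: { [E → E + .] }  — reduce
  I12: { [D → E ; .] }  — reduce
  I13: { [E → + ; . ;] }  — shift
  I14: { [E → + ; ; .] }  — reduce

I8 contains complete items [E → x f .], [E → x x f .] — reduce-reduce conflict.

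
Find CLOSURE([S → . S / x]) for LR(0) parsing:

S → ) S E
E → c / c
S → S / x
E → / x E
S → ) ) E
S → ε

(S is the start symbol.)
{ [S → . ) ) E], [S → . ) S E], [S → . S / x], [S → .] }

To compute CLOSURE, for each item [A → α.Bβ] where B is a non-terminal, add [B → .γ] for all productions B → γ; repeat for the newly added items until nothing changes.

Start with: [S → . S / x]
  [S → . S / x] has the dot before S: add [S → . ) S E], [S → . ) ) E], [S → .]
No further items can be added.

CLOSURE = { [S → . ) ) E], [S → . ) S E], [S → . S / x], [S → .] }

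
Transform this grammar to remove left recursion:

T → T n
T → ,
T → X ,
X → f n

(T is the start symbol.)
T → , T'
T → X , T'
T' → n T'
T' → ε
X → f n

T is directly left-recursive. The standard transformation for
  A → A α₁ | ... | A α_m | β₁ | ... | β_n
is
  A  → β₁ A' | ... | β_n A'
  A' → α₁ A' | ... | α_m A' | ε

T → , becomes T → , T'
T → X , becomes T → X , T'
T → T n becomes T' → n T'
Add T' → ε

Productions for other non-terminals are unchanged:
  X → f n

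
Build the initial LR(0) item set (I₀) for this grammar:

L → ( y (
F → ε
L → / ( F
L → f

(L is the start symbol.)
First, augment the grammar with L' → L
I₀ = CLOSURE({ [L' → . L] }):
  [L' → . L] has the dot before L: add [L → . ( y (], [L → . / ( F], [L → . f]
No further items can be added.

I₀ = { [L → . ( y (], [L → . / ( F], [L → . f], [L' → . L] }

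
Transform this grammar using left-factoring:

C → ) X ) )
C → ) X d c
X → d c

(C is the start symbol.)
Left-factoring transforms A → αβ₁ | αβ₂ into A → αA' and A' → β₁ | β₂
(α is the longest common prefix among the alternatives). Repeat until
no nonterminal has two alternatives with a common prefix.

Round 1: C has alternatives sharing prefix ') X'. Introduce C': C → ) X C'
  Add: C' → ) )
  Add: C' → d c

No remaining common prefixes — done.

Resulting grammar:
C → ) X C'
C' → ) )
C' → d c
X → d c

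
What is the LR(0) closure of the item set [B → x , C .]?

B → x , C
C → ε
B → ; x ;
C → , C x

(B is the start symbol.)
Start with: [B → x , C .]
The dot is at the end, so nothing is added.

CLOSURE = { [B → x , C .] }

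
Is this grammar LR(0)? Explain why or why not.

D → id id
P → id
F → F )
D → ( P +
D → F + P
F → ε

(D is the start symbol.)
No. Shift-reduce conflict between [F → .] and [D → . ( P +]

A grammar is LR(0) if no state in the canonical LR(0) collection has:
  - both a shift item (dot before a terminal) and a complete item (shift-reduce conflict), or
  - two or more complete items (reduce-reduce conflict; the accept item [D' → D .] counts as a complete item here).

Augment with D' → D and build the canonical LR(0) collection (I0 = CLOSURE({[D' → . D]}), then GOTO on every symbol after a dot until no new states appear). It has 12 states:
  I0: { [D → . ( P +], [D → . F + P], [D → . id id], [D' → . D], [F → . F )], [F → .] }  — shift, reduce
  I1: { [D → ( . P +], [P → . id] }  — shift
  I2: { [D' → D .] }  — accept
  I3: { [D → F . + P], [F → F . )] }  — shift
  I4: { [D → id . id] }  — shift
  I5: { [D → id id .] }  — reduce
  I6: { [F → F ) .] }  — reduce
  I7: { [D → F + . P], [P → . id] }  — shift
  I8: { [D → F + P .] }  — reduce
  I9: { [P → id .] }  — reduce
  I10: { [D → ( P . +] }  — shift
  I11: { [D → ( P + .] }  — reduce

Conflict in state I0:
  Shift-reduce conflict between [F → .] and [D → . ( P +]
So the grammar is NOT LR(0).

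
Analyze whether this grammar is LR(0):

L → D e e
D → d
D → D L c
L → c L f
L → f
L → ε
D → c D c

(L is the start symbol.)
No. Shift-reduce conflict between [L → .] and [D → . c D c]

Augment with L' → L and build the canonical LR(0) collection (I0 = CLOSURE({[L' → . L]}), then GOTO on every symbol after a dot until no new states appear). It has 14 states:
  I0: { [D → . D L c], [D → . c D c], [D → . d], [L → . D e e], [L → . c L f], [L → . f], [L → .], [L' → . L] }  — shift, reduce
  I1: { [D → . D L c], [D → . c D c], [D → . d], [D → D . L c], [L → . D e e], [L → . c L f], [L → . f], [L → .], [L → D . e e] }  — shift, reduce
  I2: { [L' → L .] }  — accept
  I3: { [D → . D L c], [D → . c D c], [D → . d], [D → c . D c], [L → . D e e], [L → . c L f], [L → . f], [L → .], [L → c . L f] }  — shift, reduce
  I4: { [D → d .] }  — reduce
  I5: { [L → f .] }  — reduce
  I6: { [D → . D L c], [D → . c D c], [D → . d], [D → D . L c], [D → c D . c], [L → . D e e], [L → . c L f], [L → . f], [L → .], [L → D . e e] }  — shift, reduce
  I7: { [L → c L . f] }  — shift
  I8: { [L → c L f .] }  — reduce
  I9: { [D → D L . c] }  — shift
  I10: { [D → . D L c], [D → . c D c], [D → . d], [D → c . D c], [D → c D c .], [L → . D e e], [L → . c L f], [L → . f], [L → .], [L → c . L f] }  — shift, 2 reduces
  I11: { [L → D e . e] }  — shift
  I12: { [L → D e e .] }  — reduce
  I13: { [D → D L c .] }  — reduce

Conflict in state I0:
  Shift-reduce conflict between [L → .] and [D → . c D c]
So the grammar is NOT LR(0).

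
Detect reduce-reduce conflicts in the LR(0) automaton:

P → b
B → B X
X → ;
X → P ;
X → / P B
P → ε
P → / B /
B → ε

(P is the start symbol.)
Augment with P' → P and build the canonical LR(0) collection (I0 = CLOSURE({[P' → . P]}), then GOTO on every symbol after a dot until no new states appear). It has 13 states:
  I0: { [P → . / B /], [P → . b], [P → .], [P' → . P] }  — shift, reduce
  I1: { [B → . B X], [B → .], [P → / . B /] }  — reduce
  I2: { [P' → P .] }  — accept
  I3: { [P → b .] }  — reduce
  I4: { [B → B . X], [P → . / B /], [P → . b], [P → .], [P → / B . /], [X → . / P B], [X → . ;], [X → . P ;] }  — shift, reduce
  I5: { [B → . B X], [B → .], [P → . / B /], [P → . b], [P → .], [P → / . B /], [P → / B / .], [X → / . P B] }  — shift, 3 reduces
  I6: { [X → ; .] }  — reduce
  I7: { [X → P . ;] }  — shift
  I8: { [B → B X .] }  — reduce
  I9: { [X → P ; .] }  — reduce
  I10: { [B → . B X], [B → .], [X → / P . B] }  — reduce
  I11: { [B → B . X], [P → . / B /], [P → . b], [P → .], [X → . / P B], [X → . ;], [X → . P ;], [X → / P B .] }  — shift, 2 reduces
  I12: { [B → . B X], [B → .], [P → . / B /], [P → . b], [P → .], [P → / . B /], [X → / . P B] }  — shift, 2 reduces

I5 contains complete items [B → .], [P → .], [P → / B / .] — reduce-reduce conflict.
I11 contains complete items [P → .], [X → / P B .] — reduce-reduce conflict.
I12 contains complete items [B → .], [P → .] — reduce-reduce conflict.

Answer: Yes — I5: [B → .] vs [P → .]; I11: [P → .] vs [X → / P B .]; I12: [B → .] vs [P → .]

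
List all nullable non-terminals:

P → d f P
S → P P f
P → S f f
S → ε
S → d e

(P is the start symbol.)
{ 'S' }

A non-terminal is nullable if it can derive ε (the empty string): either it has an ε-production, or it has a production whose right-hand side consists entirely of nullable non-terminals.

ε-productions: S → ε
So S is immediately nullable.
No further non-terminal can be added: every production for the remaining non-terminals contains a terminal or a non-nullable non-terminal.
Nullable = { 'S' }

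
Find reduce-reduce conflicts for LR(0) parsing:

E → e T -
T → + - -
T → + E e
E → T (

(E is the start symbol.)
No reduce-reduce conflicts

A reduce-reduce conflict occurs when an LR(0) state has two complete items [A → α .] and [B → β .] — both call for a reduction, and with no lookahead the parser cannot choose between them.

Augment with E' → E and build the canonical LR(0) collection (I0 = CLOSURE({[E' → . E]}), then GOTO on every symbol after a dot until no new states appear). It has 12 states:
  I0: { [E → . T (], [E → . e T -], [E' → . E], [T → . + - -], [T → . + E e] }  — shift
  I1: { [E → . T (], [E → . e T -], [T → + . - -], [T → + . E e], [T → . + - -], [T → . + E e] }  — shift
  I2: { [E' → E .] }  — accept
  I3: { [E → T . (] }  — shift
  I4: { [E → e . T -], [T → . + - -], [T → . + E e] }  — shift
  I5: { [E → e T . -] }  — shift
  I6: { [E → e T - .] }  — reduce
  I7: { [E → T ( .] }  — reduce
  I8: { [T → + - . -] }  — shift
  I9: { [T → + E . e] }  — shift
  I10: { [T → + E e .] }  — reduce
  I11: { [T → + - - .] }  — reduce

No state contains more than one complete item.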